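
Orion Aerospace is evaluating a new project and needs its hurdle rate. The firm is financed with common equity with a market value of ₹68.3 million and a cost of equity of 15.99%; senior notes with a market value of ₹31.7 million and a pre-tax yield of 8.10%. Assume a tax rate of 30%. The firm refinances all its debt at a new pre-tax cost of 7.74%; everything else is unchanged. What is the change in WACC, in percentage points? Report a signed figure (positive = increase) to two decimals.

-0.08 pp

Current WACC:
Total capital V = 68.3 + 31.7 = 100.
Equity: weight = 68.3/100 = 0.6830; cost = 15.99%.
Senior notes: weight = 31.7/100 = 0.3170; after-tax cost = 8.1% × (1 − 30%) = 5.6700%.
WACC = 0.6830 × 15.9900% + 0.3170 × 5.6700% = 12.7186%.
After the change:
Total capital V = 68.3 + 31.7 = 100.
Equity: weight = 68.3/100 = 0.6830; cost = 15.99%.
Senior notes: weight = 31.7/100 = 0.3170; after-tax cost = 7.74% × (1 − 30%) = 5.4180%.
WACC = 0.6830 × 15.9900% + 0.3170 × 5.4180% = 12.6387%.
Change in WACC = 12.6387% − 12.7186% = -0.0799 pp.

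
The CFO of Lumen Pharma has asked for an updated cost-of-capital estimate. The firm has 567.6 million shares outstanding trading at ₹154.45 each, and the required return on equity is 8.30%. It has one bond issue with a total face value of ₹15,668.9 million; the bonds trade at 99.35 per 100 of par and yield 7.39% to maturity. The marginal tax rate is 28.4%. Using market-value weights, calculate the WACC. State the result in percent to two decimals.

Market value of equity E = 154.45 × 567.6m = 87665.82m. Market value of debt D = 15668.9m × 99.35/100 = 15567.05215m.
Total capital V = 87665.82 + 15567.05215 = 103232.87215.
Equity: weight = 87665.82/103232.87215 = 0.8492; cost = 8.3%.
Bonds outstanding: weight = 15567.05215/103232.87215 = 0.1508; after-tax cost = 7.39% × (1 − 28.4%) = 5.2912%.
WACC = 0.8492 × 8.3000% + 0.1508 × 5.2912% = 7.8463%.

7.85%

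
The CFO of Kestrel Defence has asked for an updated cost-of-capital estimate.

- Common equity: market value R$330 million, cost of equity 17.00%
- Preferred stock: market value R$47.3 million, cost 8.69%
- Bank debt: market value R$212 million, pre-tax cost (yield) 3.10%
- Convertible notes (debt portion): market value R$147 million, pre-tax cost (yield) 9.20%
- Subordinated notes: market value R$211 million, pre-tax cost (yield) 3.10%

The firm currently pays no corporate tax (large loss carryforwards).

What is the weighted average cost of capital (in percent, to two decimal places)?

Total capital V = 330 + 47.3 + 212 + 147 + 211 = 947.3.
Equity: weight = 330/947.3 = 0.3484; cost = 17%.
Preferred: weight = 47.3/947.3 = 0.0499; cost = 8.69%.
Bank debt: weight = 212/947.3 = 0.2238; after-tax cost = 3.1% × (1 − 0%) = 3.1000%.
Convertible notes (debt portion): weight = 147/947.3 = 0.1552; after-tax cost = 9.2% × (1 − 0%) = 9.2000%.
Subordinated notes: weight = 211/947.3 = 0.2227; after-tax cost = 3.1% × (1 − 0%) = 3.1000%.
WACC = 0.3484 × 17.0000% + 0.0499 × 8.6900% + 0.2238 × 3.1000% + 0.1552 × 9.2000% + 0.2227 × 3.1000% = 9.1679%.

9.17%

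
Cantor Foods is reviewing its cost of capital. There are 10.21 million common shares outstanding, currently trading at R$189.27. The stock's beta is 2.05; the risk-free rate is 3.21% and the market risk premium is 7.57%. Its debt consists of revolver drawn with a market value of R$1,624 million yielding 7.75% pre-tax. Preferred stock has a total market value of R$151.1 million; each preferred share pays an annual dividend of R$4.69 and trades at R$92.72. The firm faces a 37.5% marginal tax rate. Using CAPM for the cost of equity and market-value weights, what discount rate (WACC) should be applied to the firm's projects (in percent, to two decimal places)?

12.09%

Cost of equity via CAPM: Re = 3.21% + 2.05 × 7.57% = 18.7285%.
Cost of preferred: Rp = 4.69 / 92.72 = 5.0582%.
Market value of equity E = 189.27 × 10.21m = 1932.4467m.
Total capital V = 1932.4467 + 151.1 + 1624 = 3707.5467.
Equity: weight = 1932.4467/3707.5467 = 0.5212; cost = 18.7285%.
Preferred: weight = 151.1/3707.5467 = 0.0408; cost = 5.0582%.
Revolver drawn: weight = 1624/3707.5467 = 0.4380; after-tax cost = 7.75% × (1 − 37.5%) = 4.8438%.
WACC = 0.5212 × 18.7285% + 0.0408 × 5.0582% + 0.4380 × 4.8438% = 12.0895%.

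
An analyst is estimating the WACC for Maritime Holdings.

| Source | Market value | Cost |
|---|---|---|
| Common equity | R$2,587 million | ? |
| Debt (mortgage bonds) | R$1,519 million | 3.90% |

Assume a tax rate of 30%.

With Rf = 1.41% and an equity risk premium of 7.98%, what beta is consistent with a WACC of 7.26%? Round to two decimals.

Total capital V = 2587 + 1519 = 4106.
Equity weight = 2587/4106 = 0.6301.
Mortgage bonds weight = 1519/4106 = 0.3699.
Debt contribution = 0.3699 × 3.9% × (1 − 30%) = 1.0100%.
Required equity contribution = 7.26% − 1.0100% = 6.2500%  ⇒  Re = 9.9199%.
CAPM: 9.9199% = 1.41% + β × 7.98%  ⇒  β = 1.0664.

1.07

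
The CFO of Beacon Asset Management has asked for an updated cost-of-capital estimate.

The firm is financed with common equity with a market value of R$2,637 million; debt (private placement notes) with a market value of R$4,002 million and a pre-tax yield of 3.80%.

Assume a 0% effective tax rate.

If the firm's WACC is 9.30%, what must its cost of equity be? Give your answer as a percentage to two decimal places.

17.65%

Total capital V = 2637 + 4002 = 6639.
Equity weight = 2637/6639 = 0.3972.
Private placement notes weight = 4002/6639 = 0.6028.
Debt contribution = 0.6028 × 3.8% × (1 − 0%) = 2.2906%.
Required equity contribution = 9.3% − 2.2906% = 7.0094%.
Re = 7.0094% / 0.3972 = 17.6470%.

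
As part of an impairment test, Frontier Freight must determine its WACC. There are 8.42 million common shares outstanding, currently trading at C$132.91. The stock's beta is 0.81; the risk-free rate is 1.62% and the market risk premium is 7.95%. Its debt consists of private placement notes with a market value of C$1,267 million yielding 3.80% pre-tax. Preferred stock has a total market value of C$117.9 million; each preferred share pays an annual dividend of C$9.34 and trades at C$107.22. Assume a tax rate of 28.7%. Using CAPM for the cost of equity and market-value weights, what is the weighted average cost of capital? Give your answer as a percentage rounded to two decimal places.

5.38%

Cost of equity via CAPM: Re = 1.62% + 0.81 × 7.95% = 8.0595%.
Cost of preferred: Rp = 9.34 / 107.22 = 8.7111%.
Market value of equity E = 132.91 × 8.42m = 1119.1022m.
Total capital V = 1119.1022 + 117.9 + 1267 = 2504.0022.
Equity: weight = 1119.1022/2504.0022 = 0.4469; cost = 8.0595%.
Preferred: weight = 117.9/2504.0022 = 0.0471; cost = 8.7111%.
Private placement notes: weight = 1267/2504.0022 = 0.5060; after-tax cost = 3.8% × (1 − 28.7%) = 2.7094%.
WACC = 0.4469 × 8.0595% + 0.0471 × 8.7111% + 0.5060 × 2.7094% = 5.3831%.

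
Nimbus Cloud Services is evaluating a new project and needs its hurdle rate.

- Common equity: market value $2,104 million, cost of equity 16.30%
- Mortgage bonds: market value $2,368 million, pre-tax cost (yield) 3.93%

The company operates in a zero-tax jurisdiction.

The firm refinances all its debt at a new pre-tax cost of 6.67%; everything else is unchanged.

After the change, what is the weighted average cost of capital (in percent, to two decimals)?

After the change:
Total capital V = 2104 + 2368 = 4472.
Equity: weight = 2104/4472 = 0.4705; cost = 16.3%.
Mortgage bonds: weight = 2368/4472 = 0.5295; after-tax cost = 6.67% × (1 − 0%) = 6.6700%.
WACC = 0.4705 × 16.3000% + 0.5295 × 6.6700% = 11.2008%.

11.20%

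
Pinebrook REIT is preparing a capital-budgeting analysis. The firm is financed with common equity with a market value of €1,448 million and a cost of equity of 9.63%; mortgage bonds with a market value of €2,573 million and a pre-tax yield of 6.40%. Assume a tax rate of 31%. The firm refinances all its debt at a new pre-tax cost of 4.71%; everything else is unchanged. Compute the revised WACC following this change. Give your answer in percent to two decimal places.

5.55%

After the change:
Total capital V = 1448 + 2573 = 4021.
Equity: weight = 1448/4021 = 0.3601; cost = 9.63%.
Mortgage bonds: weight = 2573/4021 = 0.6399; after-tax cost = 4.71% × (1 − 31%) = 3.2499%.
WACC = 0.3601 × 9.6300% + 0.6399 × 3.2499% = 5.5474%.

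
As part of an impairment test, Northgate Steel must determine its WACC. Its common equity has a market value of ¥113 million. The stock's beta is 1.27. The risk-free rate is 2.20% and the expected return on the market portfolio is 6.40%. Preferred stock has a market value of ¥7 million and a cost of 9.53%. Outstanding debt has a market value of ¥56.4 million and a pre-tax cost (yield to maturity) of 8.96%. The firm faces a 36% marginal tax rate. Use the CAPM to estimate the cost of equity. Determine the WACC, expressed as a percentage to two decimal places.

Market risk premium = 6.4% − 2.2% = 4.2%.
Cost of equity via CAPM: Re = 2.2% + 1.27 × 4.2% = 7.5340%.
Total capital V = 113 + 7 + 56.4 = 176.4.
Equity: weight = 113/176.4 = 0.6406; cost = 7.534%.
Preferred: weight = 7/176.4 = 0.0397; cost = 9.53%.
Debt: weight = 56.4/176.4 = 0.3197; after-tax cost = 8.96% × (1 − 36%) = 5.7344%.
WACC = 0.6406 × 7.5340% + 0.0397 × 9.5300% + 0.3197 × 5.7344% = 7.0378%.

7.04%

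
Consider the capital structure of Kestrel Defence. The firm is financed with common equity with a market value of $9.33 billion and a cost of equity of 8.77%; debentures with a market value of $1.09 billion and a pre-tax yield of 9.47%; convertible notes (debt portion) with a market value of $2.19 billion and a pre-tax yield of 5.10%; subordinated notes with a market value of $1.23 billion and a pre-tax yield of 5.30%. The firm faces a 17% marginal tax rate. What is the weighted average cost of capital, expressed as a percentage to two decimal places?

7.59%

Total capital V = 9.33 + 1.09 + 2.19 + 1.23 = 13.84.
Equity: weight = 9.33/13.84 = 0.6741; cost = 8.77%.
Debentures: weight = 1.09/13.84 = 0.0788; after-tax cost = 9.47% × (1 − 17%) = 7.8601%.
Convertible notes (debt portion): weight = 2.19/13.84 = 0.1582; after-tax cost = 5.1% × (1 − 17%) = 4.2330%.
Subordinated notes: weight = 1.23/13.84 = 0.0889; after-tax cost = 5.3% × (1 − 17%) = 4.3990%.
WACC = 0.6741 × 8.7700% + 0.0788 × 7.8601% + 0.1582 × 4.2330% + 0.0889 × 4.3990% = 7.5920%.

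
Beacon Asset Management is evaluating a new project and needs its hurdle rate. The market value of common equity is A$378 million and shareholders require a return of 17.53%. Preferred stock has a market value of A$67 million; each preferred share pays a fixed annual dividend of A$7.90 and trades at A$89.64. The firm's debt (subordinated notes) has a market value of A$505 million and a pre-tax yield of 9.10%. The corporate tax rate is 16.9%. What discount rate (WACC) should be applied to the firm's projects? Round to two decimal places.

11.62%

Cost of preferred: Rp = 7.9 / 89.64 = 8.8130%.
Total capital V = 378 + 67 + 505 = 950.
Equity: weight = 378/950 = 0.3979; cost = 17.53%.
Preferred: weight = 67/950 = 0.0705; cost = 8.813%.
Subordinated notes: weight = 505/950 = 0.5316; after-tax cost = 9.1% × (1 − 16.9%) = 7.5621%.
WACC = 0.3979 × 17.5300% + 0.0705 × 8.8130% + 0.5316 × 7.5621% = 11.6165%.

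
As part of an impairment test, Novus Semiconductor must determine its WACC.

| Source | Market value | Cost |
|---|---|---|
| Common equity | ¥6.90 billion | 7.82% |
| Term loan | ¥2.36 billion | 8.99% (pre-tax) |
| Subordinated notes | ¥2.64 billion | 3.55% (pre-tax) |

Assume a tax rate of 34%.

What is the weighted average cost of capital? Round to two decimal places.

Total capital V = 6.9 + 2.36 + 2.64 = 11.9.
Equity: weight = 6.9/11.9 = 0.5798; cost = 7.82%.
Term loan: weight = 2.36/11.9 = 0.1983; after-tax cost = 8.99% × (1 − 34%) = 5.9334%.
Subordinated notes: weight = 2.64/11.9 = 0.2218; after-tax cost = 3.55% × (1 − 34%) = 2.3430%.
WACC = 0.5798 × 7.8200% + 0.1983 × 5.9334% + 0.2218 × 2.3430% = 6.2308%.

6.23%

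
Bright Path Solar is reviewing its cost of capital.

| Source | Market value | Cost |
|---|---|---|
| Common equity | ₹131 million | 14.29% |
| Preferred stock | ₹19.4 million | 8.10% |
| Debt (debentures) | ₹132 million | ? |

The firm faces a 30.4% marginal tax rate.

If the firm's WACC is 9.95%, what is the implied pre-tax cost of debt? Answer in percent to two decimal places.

8.50%

Total capital V = 131 + 19.4 + 132 = 282.4.
Equity weight = 131/282.4 = 0.4639.
Preferred weight = 19.4/282.4 = 0.0687.
Debentures weight = 132/282.4 = 0.4674.
Equity contribution = 0.4639 × 14.29% = 6.6289%.
Preferred contribution = 0.0687 × 8.1% = 0.5564%.
Remaining for debt = 9.95% − 7.1853% = 2.7647%.
Rd × (1 − 30.4%) × 0.4674 = 2.7647%  ⇒  Rd = 8.4982%.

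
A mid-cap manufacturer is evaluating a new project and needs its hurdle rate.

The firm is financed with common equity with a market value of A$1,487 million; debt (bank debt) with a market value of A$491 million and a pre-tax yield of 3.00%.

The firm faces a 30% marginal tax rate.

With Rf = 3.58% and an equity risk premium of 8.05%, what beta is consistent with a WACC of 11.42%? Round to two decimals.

1.36

Total capital V = 1487 + 491 = 1978.
Equity weight = 1487/1978 = 0.7518.
Bank debt weight = 491/1978 = 0.2482.
Debt contribution = 0.2482 × 3% × (1 − 30%) = 0.5213%.
Required equity contribution = 11.42% − 0.5213% = 10.8987%  ⇒  Re = 14.4974%.
CAPM: 14.4974% = 3.58% + β × 8.05%  ⇒  β = 1.3562.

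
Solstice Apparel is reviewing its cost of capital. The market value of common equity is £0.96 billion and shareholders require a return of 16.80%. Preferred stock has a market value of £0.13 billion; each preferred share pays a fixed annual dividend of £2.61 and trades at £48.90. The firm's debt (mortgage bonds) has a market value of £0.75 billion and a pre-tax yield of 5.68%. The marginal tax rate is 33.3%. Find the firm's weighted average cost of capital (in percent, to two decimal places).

Cost of preferred: Rp = 2.61 / 48.9 = 5.3374%.
Total capital V = 0.96 + 0.13 + 0.75 = 1.84.
Equity: weight = 0.96/1.84 = 0.5217; cost = 16.8%.
Preferred: weight = 0.13/1.84 = 0.0707; cost = 5.3374%.
Mortgage bonds: weight = 0.75/1.84 = 0.4076; after-tax cost = 5.68% × (1 − 33.3%) = 3.7886%.
WACC = 0.5217 × 16.8000% + 0.0707 × 5.3374% + 0.4076 × 3.7886% = 10.6866%.

10.69%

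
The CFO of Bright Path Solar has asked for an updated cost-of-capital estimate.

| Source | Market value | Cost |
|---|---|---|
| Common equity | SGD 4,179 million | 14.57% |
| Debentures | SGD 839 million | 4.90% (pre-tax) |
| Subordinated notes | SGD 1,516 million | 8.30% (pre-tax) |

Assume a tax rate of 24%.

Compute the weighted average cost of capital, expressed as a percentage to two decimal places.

Total capital V = 4179 + 839 + 1516 = 6534.
Equity: weight = 4179/6534 = 0.6396; cost = 14.57%.
Debentures: weight = 839/6534 = 0.1284; after-tax cost = 4.9% × (1 − 24%) = 3.7240%.
Subordinated notes: weight = 1516/6534 = 0.2320; after-tax cost = 8.3% × (1 − 24%) = 6.3080%.
WACC = 0.6396 × 14.5700% + 0.1284 × 3.7240% + 0.2320 × 6.3080% = 11.2604%.

11.26%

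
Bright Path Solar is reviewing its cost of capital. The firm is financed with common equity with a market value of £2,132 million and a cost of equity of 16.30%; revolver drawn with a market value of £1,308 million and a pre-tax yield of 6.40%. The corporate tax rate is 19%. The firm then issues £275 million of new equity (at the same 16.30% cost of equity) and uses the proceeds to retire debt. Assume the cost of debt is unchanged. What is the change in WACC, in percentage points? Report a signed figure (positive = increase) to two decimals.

Current WACC:
Total capital V = 2132 + 1308 = 3440.
Equity: weight = 2132/3440 = 0.6198; cost = 16.3%.
Revolver drawn: weight = 1308/3440 = 0.3802; after-tax cost = 6.4% × (1 − 19%) = 5.1840%.
WACC = 0.6198 × 16.3000% + 0.3802 × 5.1840% = 12.0733%.
After the change:
Total capital V = 2407 + 1033 = 3440.
Equity: weight = 2407/3440 = 0.6997; cost = 16.3%.
Revolver drawn: weight = 1033/3440 = 0.3003; after-tax cost = 6.4% × (1 − 19%) = 5.1840%.
WACC = 0.6997 × 16.3000% + 0.3003 × 5.1840% = 12.9620%.
Change in WACC = 12.9620% − 12.0733% = 0.8886 pp.

+0.89 pp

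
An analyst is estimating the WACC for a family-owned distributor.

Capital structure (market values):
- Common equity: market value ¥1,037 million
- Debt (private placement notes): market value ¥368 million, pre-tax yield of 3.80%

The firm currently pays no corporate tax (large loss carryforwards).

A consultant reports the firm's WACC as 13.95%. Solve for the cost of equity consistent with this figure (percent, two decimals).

17.55%

Total capital V = 1037 + 368 = 1405.
Equity weight = 1037/1405 = 0.7381.
Private placement notes weight = 368/1405 = 0.2619.
Debt contribution = 0.2619 × 3.8% × (1 − 0%) = 0.9953%.
Required equity contribution = 13.95% − 0.9953% = 12.9547%.
Re = 12.9547% / 0.7381 = 17.5519%.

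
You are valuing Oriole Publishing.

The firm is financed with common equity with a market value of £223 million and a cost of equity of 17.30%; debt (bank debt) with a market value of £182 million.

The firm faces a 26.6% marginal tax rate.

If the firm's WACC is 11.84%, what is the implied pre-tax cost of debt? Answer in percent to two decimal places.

Total capital V = 223 + 182 = 405.
Equity weight = 223/405 = 0.5506.
Bank debt weight = 182/405 = 0.4494.
Equity contribution = 0.5506 × 17.3% = 9.5257%.
Remaining for debt = 11.84% − 9.5257% = 2.3143%.
Rd × (1 − 26.6%) × 0.4494 = 2.3143%  ⇒  Rd = 7.0163%.

7.02%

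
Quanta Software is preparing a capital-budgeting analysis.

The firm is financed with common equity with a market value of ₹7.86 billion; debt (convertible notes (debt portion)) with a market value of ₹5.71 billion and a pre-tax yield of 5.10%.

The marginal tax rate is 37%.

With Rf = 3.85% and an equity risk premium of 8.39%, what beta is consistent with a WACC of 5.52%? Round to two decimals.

Total capital V = 7.86 + 5.71 = 13.57.
Equity weight = 7.86/13.57 = 0.5792.
Convertible notes (debt portion) weight = 5.71/13.57 = 0.4208.
Debt contribution = 0.4208 × 5.1% × (1 − 37%) = 1.3520%.
Required equity contribution = 5.52% − 1.3520% = 4.1680%  ⇒  Re = 7.1960%.
CAPM: 7.1960% = 3.85% + β × 8.39%  ⇒  β = 0.3988.

0.40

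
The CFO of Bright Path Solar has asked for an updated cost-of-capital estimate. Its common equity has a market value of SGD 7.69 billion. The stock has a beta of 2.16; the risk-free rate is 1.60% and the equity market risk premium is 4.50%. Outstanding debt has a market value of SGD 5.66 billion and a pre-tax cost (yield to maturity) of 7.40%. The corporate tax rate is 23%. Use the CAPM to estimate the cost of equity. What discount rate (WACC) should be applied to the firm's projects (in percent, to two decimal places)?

8.94%

Cost of equity via CAPM: Re = 1.6% + 2.16 × 4.5% = 11.3200%.
Total capital V = 7.69 + 5.66 = 13.35.
Equity: weight = 7.69/13.35 = 0.5760; cost = 11.32%.
Debt: weight = 5.66/13.35 = 0.4240; after-tax cost = 7.4% × (1 − 23%) = 5.6980%.
WACC = 0.5760 × 11.3200% + 0.4240 × 5.6980% = 8.9364%.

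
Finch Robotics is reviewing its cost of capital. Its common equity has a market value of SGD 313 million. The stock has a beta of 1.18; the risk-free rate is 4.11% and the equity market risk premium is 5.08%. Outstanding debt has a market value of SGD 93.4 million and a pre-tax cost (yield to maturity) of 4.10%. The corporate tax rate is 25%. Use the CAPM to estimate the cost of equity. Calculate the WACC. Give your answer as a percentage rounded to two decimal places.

Cost of equity via CAPM: Re = 4.11% + 1.18 × 5.08% = 10.1044%.
Total capital V = 313 + 93.4 = 406.4.
Equity: weight = 313/406.4 = 0.7702; cost = 10.1044%.
Debt: weight = 93.4/406.4 = 0.2298; after-tax cost = 4.1% × (1 − 25%) = 3.0750%.
WACC = 0.7702 × 10.1044% + 0.2298 × 3.0750% = 8.4889%.

8.49%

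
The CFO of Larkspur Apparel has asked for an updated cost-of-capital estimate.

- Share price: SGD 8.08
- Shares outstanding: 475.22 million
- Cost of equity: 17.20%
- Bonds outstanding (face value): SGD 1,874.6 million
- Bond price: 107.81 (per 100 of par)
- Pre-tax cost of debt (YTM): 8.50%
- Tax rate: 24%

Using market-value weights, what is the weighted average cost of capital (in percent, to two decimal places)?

13.50%

Market value of equity E = 8.08 × 475.22m = 3839.7776m. Market value of debt D = 1874.6m × 107.81/100 = 2021.00626m.
Total capital V = 3839.7776 + 2021.00626 = 5860.78386.
Equity: weight = 3839.7776/5860.78386 = 0.6552; cost = 17.2%.
Bonds outstanding: weight = 2021.00626/5860.78386 = 0.3448; after-tax cost = 8.5% × (1 − 24%) = 6.4600%.
WACC = 0.6552 × 17.2000% + 0.3448 × 6.4600% = 13.4965%.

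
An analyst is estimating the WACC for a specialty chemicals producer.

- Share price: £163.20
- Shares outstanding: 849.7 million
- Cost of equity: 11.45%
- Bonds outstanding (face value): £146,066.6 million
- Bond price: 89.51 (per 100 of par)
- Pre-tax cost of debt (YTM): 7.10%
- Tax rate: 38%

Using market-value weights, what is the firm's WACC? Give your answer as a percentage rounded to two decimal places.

Market value of equity E = 163.2 × 849.7m = 138671.04m. Market value of debt D = 146066.6m × 89.51/100 = 130744.21366m.
Total capital V = 138671.04 + 130744.21366 = 269415.25366.
Equity: weight = 138671.04/269415.25366 = 0.5147; cost = 11.45%.
Bonds outstanding: weight = 130744.21366/269415.25366 = 0.4853; after-tax cost = 7.1% × (1 − 38%) = 4.4020%.
WACC = 0.5147 × 11.4500% + 0.4853 × 4.4020% = 8.0297%.

8.03%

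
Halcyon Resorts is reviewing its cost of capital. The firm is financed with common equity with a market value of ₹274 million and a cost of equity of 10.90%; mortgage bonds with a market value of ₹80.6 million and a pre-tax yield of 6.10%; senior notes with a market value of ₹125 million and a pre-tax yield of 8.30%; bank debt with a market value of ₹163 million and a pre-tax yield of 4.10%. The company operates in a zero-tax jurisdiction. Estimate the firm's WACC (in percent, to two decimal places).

Total capital V = 274 + 80.6 + 125 + 163 = 642.6.
Equity: weight = 274/642.6 = 0.4264; cost = 10.9%.
Mortgage bonds: weight = 80.6/642.6 = 0.1254; after-tax cost = 6.1% × (1 − 0%) = 6.1000%.
Senior notes: weight = 125/642.6 = 0.1945; after-tax cost = 8.3% × (1 − 0%) = 8.3000%.
Bank debt: weight = 163/642.6 = 0.2537; after-tax cost = 4.1% × (1 − 0%) = 4.1000%.
WACC = 0.4264 × 10.9000% + 0.1254 × 6.1000% + 0.1945 × 8.3000% + 0.2537 × 4.1000% = 8.0673%.

8.07%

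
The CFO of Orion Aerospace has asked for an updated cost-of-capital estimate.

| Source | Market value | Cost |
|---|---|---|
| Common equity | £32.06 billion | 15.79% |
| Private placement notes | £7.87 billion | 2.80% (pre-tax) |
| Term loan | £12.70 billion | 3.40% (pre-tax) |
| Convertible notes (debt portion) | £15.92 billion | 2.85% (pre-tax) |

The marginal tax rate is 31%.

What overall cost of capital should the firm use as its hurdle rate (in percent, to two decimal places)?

8.50%

Total capital V = 32.06 + 7.87 + 12.7 + 15.92 = 68.55.
Equity: weight = 32.06/68.55 = 0.4677; cost = 15.79%.
Private placement notes: weight = 7.87/68.55 = 0.1148; after-tax cost = 2.8% × (1 − 31%) = 1.9320%.
Term loan: weight = 12.7/68.55 = 0.1853; after-tax cost = 3.4% × (1 − 31%) = 2.3460%.
Convertible notes (debt portion): weight = 15.92/68.55 = 0.2322; after-tax cost = 2.85% × (1 − 31%) = 1.9665%.
WACC = 0.4677 × 15.7900% + 0.1148 × 1.9320% + 0.1853 × 2.3460% + 0.2322 × 1.9665% = 8.4979%.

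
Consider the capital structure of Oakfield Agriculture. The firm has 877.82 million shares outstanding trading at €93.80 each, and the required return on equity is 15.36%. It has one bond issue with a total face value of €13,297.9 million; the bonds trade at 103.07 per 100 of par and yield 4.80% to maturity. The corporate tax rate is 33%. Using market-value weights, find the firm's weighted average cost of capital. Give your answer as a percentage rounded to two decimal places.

13.63%

Market value of equity E = 93.8 × 877.82m = 82339.516m. Market value of debt D = 13297.9m × 103.07/100 = 13706.14553m.
Total capital V = 82339.516 + 13706.14553 = 96045.66153.
Equity: weight = 82339.516/96045.66153 = 0.8573; cost = 15.36%.
Bonds outstanding: weight = 13706.14553/96045.66153 = 0.1427; after-tax cost = 4.8% × (1 − 33%) = 3.2160%.
WACC = 0.8573 × 15.3600% + 0.1427 × 3.2160% = 13.6270%.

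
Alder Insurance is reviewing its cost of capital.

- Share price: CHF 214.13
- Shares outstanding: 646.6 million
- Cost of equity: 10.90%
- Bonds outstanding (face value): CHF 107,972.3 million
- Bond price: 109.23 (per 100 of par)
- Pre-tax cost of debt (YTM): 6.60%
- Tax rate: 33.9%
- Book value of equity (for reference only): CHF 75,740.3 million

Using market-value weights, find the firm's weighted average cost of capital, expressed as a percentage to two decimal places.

Market value of equity E = 214.13 × 646.6m = 138456.458m. Market value of debt D = 107972.3m × 109.23/100 = 117938.14329m.
Total capital V = 138456.458 + 117938.14329 = 256394.60129.
Equity: weight = 138456.458/256394.60129 = 0.5400; cost = 10.9%.
Bonds outstanding: weight = 117938.14329/256394.60129 = 0.4600; after-tax cost = 6.6% × (1 − 33.9%) = 4.3626%.
WACC = 0.5400 × 10.9000% + 0.4600 × 4.3626% = 7.8929%.

7.89%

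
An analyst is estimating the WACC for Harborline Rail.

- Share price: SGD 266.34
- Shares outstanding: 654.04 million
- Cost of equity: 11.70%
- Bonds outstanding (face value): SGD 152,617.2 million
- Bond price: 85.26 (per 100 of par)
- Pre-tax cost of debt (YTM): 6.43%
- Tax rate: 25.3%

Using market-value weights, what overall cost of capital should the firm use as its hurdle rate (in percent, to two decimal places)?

Market value of equity E = 266.34 × 654.04m = 174197.0136m. Market value of debt D = 152617.2m × 85.26/100 = 130121.42472m.
Total capital V = 174197.0136 + 130121.42472 = 304318.43832.
Equity: weight = 174197.0136/304318.43832 = 0.5724; cost = 11.7%.
Bonds outstanding: weight = 130121.42472/304318.43832 = 0.4276; after-tax cost = 6.43% × (1 − 25.3%) = 4.8032%.
WACC = 0.5724 × 11.7000% + 0.4276 × 4.8032% = 8.7510%.

8.75%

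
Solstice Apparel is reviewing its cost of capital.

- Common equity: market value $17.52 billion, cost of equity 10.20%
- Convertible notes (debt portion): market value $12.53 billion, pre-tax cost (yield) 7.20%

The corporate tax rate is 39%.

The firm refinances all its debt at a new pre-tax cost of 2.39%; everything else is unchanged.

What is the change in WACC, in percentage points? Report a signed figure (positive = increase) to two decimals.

Current WACC:
Total capital V = 17.52 + 12.53 = 30.05.
Equity: weight = 17.52/30.05 = 0.5830; cost = 10.2%.
Convertible notes (debt portion): weight = 12.53/30.05 = 0.4170; after-tax cost = 7.2% × (1 − 39%) = 4.3920%.
WACC = 0.5830 × 10.2000% + 0.4170 × 4.3920% = 7.7782%.
After the change:
Total capital V = 17.52 + 12.53 = 30.05.
Equity: weight = 17.52/30.05 = 0.5830; cost = 10.2%.
Convertible notes (debt portion): weight = 12.53/30.05 = 0.4170; after-tax cost = 2.39% × (1 − 39%) = 1.4579%.
WACC = 0.5830 × 10.2000% + 0.4170 × 1.4579% = 6.5548%.
Change in WACC = 6.5548% − 7.7782% = -1.2234 pp.

-1.22 pp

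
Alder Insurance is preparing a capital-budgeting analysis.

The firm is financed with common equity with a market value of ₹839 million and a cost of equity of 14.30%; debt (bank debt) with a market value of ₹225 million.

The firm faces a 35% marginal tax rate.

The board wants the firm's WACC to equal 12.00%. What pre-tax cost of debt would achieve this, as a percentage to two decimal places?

5.27%

Total capital V = 839 + 225 = 1064.
Equity weight = 839/1064 = 0.7885.
Bank debt weight = 225/1064 = 0.2115.
Equity contribution = 0.7885 × 14.3% = 11.2760%.
Remaining for debt = 12.0% − 11.2760% = 0.7240%.
Rd × (1 − 35%) × 0.2115 = 0.7240%  ⇒  Rd = 5.2670%.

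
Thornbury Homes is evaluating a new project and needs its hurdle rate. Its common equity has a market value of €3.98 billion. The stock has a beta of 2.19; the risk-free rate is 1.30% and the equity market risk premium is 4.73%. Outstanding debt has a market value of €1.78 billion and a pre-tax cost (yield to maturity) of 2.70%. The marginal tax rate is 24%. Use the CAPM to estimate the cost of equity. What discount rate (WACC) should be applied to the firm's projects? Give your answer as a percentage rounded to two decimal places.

Cost of equity via CAPM: Re = 1.3% + 2.19 × 4.73% = 11.6587%.
Total capital V = 3.98 + 1.78 = 5.76.
Equity: weight = 3.98/5.76 = 0.6910; cost = 11.6587%.
Debt: weight = 1.78/5.76 = 0.3090; after-tax cost = 2.7% × (1 − 24%) = 2.0520%.
WACC = 0.6910 × 11.6587% + 0.3090 × 2.0520% = 8.6900%.

8.69%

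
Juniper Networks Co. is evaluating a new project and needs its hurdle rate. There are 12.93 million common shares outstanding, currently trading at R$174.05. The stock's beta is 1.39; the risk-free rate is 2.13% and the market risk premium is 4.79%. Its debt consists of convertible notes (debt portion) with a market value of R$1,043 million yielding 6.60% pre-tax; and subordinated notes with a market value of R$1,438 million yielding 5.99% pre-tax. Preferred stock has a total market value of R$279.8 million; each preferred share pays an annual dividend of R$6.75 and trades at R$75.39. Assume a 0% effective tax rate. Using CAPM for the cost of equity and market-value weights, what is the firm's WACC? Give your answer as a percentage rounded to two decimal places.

Cost of equity via CAPM: Re = 2.13% + 1.39 × 4.79% = 8.7881%.
Cost of preferred: Rp = 6.75 / 75.39 = 8.9534%.
Market value of equity E = 174.05 × 12.93m = 2250.4665m.
Total capital V = 2250.4665 + 279.8 + 1043 + 1438 = 5011.2665.
Equity: weight = 2250.4665/5011.2665 = 0.4491; cost = 8.7881%.
Preferred: weight = 279.8/5011.2665 = 0.0558; cost = 8.9534%.
Convertible notes (debt portion): weight = 1043/5011.2665 = 0.2081; after-tax cost = 6.6% × (1 − 0%) = 6.6000%.
Subordinated notes: weight = 1438/5011.2665 = 0.2870; after-tax cost = 5.99% × (1 − 0%) = 5.9900%.
WACC = 0.4491 × 8.7881% + 0.0558 × 8.9534% + 0.2081 × 6.6000% + 0.2870 × 5.9900% = 7.5390%.

7.54%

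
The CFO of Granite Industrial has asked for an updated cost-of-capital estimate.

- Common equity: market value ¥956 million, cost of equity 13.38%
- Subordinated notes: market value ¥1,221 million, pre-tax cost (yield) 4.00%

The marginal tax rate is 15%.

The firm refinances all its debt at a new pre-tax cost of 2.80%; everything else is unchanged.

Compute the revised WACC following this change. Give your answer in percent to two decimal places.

7.21%

After the change:
Total capital V = 956 + 1221 = 2177.
Equity: weight = 956/2177 = 0.4391; cost = 13.38%.
Subordinated notes: weight = 1221/2177 = 0.5609; after-tax cost = 2.8% × (1 − 15%) = 2.3800%.
WACC = 0.4391 × 13.3800% + 0.5609 × 2.3800% = 7.2105%.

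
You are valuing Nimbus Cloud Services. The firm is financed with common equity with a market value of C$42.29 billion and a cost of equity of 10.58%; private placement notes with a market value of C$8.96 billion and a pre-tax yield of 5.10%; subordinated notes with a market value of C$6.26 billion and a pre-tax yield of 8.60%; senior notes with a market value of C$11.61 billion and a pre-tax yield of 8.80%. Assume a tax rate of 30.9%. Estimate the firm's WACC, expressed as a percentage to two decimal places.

8.49%

Total capital V = 42.29 + 8.96 + 6.26 + 11.61 = 69.12.
Equity: weight = 42.29/69.12 = 0.6118; cost = 10.58%.
Private placement notes: weight = 8.96/69.12 = 0.1296; after-tax cost = 5.1% × (1 − 30.9%) = 3.5241%.
Subordinated notes: weight = 6.26/69.12 = 0.0906; after-tax cost = 8.6% × (1 − 30.9%) = 5.9426%.
Senior notes: weight = 11.61/69.12 = 0.1680; after-tax cost = 8.8% × (1 − 30.9%) = 6.0808%.
WACC = 0.6118 × 10.5800% + 0.1296 × 3.5241% + 0.0906 × 5.9426% + 0.1680 × 6.0808% = 8.4896%.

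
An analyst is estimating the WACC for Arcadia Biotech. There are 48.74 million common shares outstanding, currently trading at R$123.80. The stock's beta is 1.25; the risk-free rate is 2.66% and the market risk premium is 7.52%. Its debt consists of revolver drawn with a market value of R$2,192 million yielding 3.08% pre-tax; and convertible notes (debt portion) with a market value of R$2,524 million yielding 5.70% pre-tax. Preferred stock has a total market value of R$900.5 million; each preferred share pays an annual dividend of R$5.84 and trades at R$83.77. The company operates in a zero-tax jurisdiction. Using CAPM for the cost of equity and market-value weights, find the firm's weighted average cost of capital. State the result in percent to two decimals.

Cost of equity via CAPM: Re = 2.66% + 1.25 × 7.52% = 12.0600%.
Cost of preferred: Rp = 5.84 / 83.77 = 6.9715%.
Market value of equity E = 123.8 × 48.74m = 6034.012m.
Total capital V = 6034.012 + 900.5 + 2192 + 2524 = 11650.512.
Equity: weight = 6034.012/11650.512 = 0.5179; cost = 12.06%.
Preferred: weight = 900.5/11650.512 = 0.0773; cost = 6.9715%.
Revolver drawn: weight = 2192/11650.512 = 0.1881; after-tax cost = 3.08% × (1 − 0%) = 3.0800%.
Convertible notes (debt portion): weight = 2524/11650.512 = 0.2166; after-tax cost = 5.7% × (1 − 0%) = 5.7000%.
WACC = 0.5179 × 12.0600% + 0.0773 × 6.9715% + 0.1881 × 3.0800% + 0.2166 × 5.7000% = 8.5993%.

8.60%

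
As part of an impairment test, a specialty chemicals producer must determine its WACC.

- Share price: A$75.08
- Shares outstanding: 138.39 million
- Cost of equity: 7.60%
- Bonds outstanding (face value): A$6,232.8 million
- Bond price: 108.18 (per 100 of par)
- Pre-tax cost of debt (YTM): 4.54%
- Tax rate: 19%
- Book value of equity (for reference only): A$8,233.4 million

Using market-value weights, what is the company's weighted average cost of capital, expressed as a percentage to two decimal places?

Market value of equity E = 75.08 × 138.39m = 10390.3212m. Market value of debt D = 6232.8m × 108.18/100 = 6742.64304m.
Total capital V = 10390.3212 + 6742.64304 = 17132.96424.
Equity: weight = 10390.3212/17132.96424 = 0.6065; cost = 7.6%.
Bonds outstanding: weight = 6742.64304/17132.96424 = 0.3935; after-tax cost = 4.54% × (1 − 19%) = 3.6774%.
WACC = 0.6065 × 7.6000% + 0.3935 × 3.6774% = 6.0563%.

6.06%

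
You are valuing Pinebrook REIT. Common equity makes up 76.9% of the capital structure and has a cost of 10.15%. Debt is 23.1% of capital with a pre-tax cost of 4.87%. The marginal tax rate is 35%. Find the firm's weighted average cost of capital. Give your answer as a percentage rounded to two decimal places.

8.54%

After-tax cost of debt = 4.87% × (1 − 35%) = 3.1655%.
WACC = 0.769 × 10.1500% + 0.231 × 3.1655% = 8.5366%.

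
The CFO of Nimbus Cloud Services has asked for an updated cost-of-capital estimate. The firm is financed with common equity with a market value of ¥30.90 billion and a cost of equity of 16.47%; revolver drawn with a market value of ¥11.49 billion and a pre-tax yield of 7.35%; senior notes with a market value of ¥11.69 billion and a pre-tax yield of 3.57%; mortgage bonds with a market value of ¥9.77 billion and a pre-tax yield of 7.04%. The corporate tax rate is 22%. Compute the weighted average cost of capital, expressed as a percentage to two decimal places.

10.35%

Total capital V = 30.9 + 11.49 + 11.69 + 9.77 = 63.85.
Equity: weight = 30.9/63.85 = 0.4839; cost = 16.47%.
Revolver drawn: weight = 11.49/63.85 = 0.1800; after-tax cost = 7.35% × (1 − 22%) = 5.7330%.
Senior notes: weight = 11.69/63.85 = 0.1831; after-tax cost = 3.57% × (1 − 22%) = 2.7846%.
Mortgage bonds: weight = 9.77/63.85 = 0.1530; after-tax cost = 7.04% × (1 − 22%) = 5.4912%.
WACC = 0.4839 × 16.4700% + 0.1800 × 5.7330% + 0.1831 × 2.7846% + 0.1530 × 5.4912% = 10.3523%.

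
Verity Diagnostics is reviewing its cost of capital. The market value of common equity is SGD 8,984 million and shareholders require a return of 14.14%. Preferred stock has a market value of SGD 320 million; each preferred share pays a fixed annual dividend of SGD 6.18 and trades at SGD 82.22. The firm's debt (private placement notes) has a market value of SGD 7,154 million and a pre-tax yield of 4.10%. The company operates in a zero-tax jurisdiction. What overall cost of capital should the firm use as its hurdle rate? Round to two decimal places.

Cost of preferred: Rp = 6.18 / 82.22 = 7.5164%.
Total capital V = 8984 + 320 + 7154 = 16458.
Equity: weight = 8984/16458 = 0.5459; cost = 14.14%.
Preferred: weight = 320/16458 = 0.0194; cost = 7.5164%.
Private placement notes: weight = 7154/16458 = 0.4347; after-tax cost = 4.1% × (1 − 0%) = 4.1000%.
WACC = 0.5459 × 14.1400% + 0.0194 × 7.5164% + 0.4347 × 4.1000% = 9.6470%.

9.65%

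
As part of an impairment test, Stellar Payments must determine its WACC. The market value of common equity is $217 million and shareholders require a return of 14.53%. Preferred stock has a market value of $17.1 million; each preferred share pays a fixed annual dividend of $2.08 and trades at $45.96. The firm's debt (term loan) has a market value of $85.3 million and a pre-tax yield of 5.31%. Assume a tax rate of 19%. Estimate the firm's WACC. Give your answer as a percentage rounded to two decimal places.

11.26%

Cost of preferred: Rp = 2.08 / 45.96 = 4.5257%.
Total capital V = 217 + 17.1 + 85.3 = 319.4.
Equity: weight = 217/319.4 = 0.6794; cost = 14.53%.
Preferred: weight = 17.1/319.4 = 0.0535; cost = 4.5257%.
Term loan: weight = 85.3/319.4 = 0.2671; after-tax cost = 5.31% × (1 − 19%) = 4.3011%.
WACC = 0.6794 × 14.5300% + 0.0535 × 4.5257% + 0.2671 × 4.3011% = 11.2626%.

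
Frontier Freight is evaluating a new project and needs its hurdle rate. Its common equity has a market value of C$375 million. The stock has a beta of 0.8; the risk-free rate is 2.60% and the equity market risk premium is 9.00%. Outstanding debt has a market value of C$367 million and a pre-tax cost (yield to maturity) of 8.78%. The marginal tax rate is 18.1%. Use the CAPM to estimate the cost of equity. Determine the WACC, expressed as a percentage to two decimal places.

Cost of equity via CAPM: Re = 2.6% + 0.8 × 9.0% = 9.8000%.
Total capital V = 375 + 367 = 742.
Equity: weight = 375/742 = 0.5054; cost = 9.8%.
Debt: weight = 367/742 = 0.4946; after-tax cost = 8.78% × (1 − 18.1%) = 7.1908%.
WACC = 0.5054 × 9.8000% + 0.4946 × 7.1908% = 8.5095%.

8.51%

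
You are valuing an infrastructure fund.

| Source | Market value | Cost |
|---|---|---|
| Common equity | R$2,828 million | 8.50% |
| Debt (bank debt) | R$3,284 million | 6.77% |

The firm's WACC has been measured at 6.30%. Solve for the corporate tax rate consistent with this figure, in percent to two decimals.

34.93%

Total capital V = 2828 + 3284 = 6112.
Equity weight = 2828/6112 = 0.4627.
Bank debt weight = 3284/6112 = 0.5373.
Equity contribution = 0.4627 × 8.5% = 3.9329%.
Debt contribution must be 6.3% − 3.9329% = 2.3671%.
0.5373 × 6.77% × (1 − T) = 2.3671%  ⇒  (1 − T) = 0.6507.
T = 34.9264%.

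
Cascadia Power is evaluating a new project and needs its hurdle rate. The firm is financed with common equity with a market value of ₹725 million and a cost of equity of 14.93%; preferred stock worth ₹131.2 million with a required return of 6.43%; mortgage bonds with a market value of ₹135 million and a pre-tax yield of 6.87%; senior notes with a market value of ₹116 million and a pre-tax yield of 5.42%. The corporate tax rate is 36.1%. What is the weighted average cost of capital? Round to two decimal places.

11.44%

Total capital V = 725 + 131.2 + 135 + 116 = 1107.2.
Equity: weight = 725/1107.2 = 0.6548; cost = 14.93%.
Preferred: weight = 131.2/1107.2 = 0.1185; cost = 6.43%.
Mortgage bonds: weight = 135/1107.2 = 0.1219; after-tax cost = 6.87% × (1 − 36.1%) = 4.3899%.
Senior notes: weight = 116/1107.2 = 0.1048; after-tax cost = 5.42% × (1 − 36.1%) = 3.4634%.
WACC = 0.6548 × 14.9300% + 0.1185 × 6.4300% + 0.1219 × 4.3899% + 0.1048 × 3.4634% = 11.4363%.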